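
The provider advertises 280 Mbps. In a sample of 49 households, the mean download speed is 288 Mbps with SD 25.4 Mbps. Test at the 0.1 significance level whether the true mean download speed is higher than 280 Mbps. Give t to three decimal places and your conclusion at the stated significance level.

t = 2.205; reject H0

H0: μ = 280; H1: μ > 280 (one-sample t-test, right-tailed).
t = (x̄ − μ₀)/(s/√n) = (288 − 280)/(25.4/√49) = 2.205
df = n − 1 = 48
p-value = P(T ≥ 2.205) ≈ 0.0161
Since p ≈ 0.0161 < α = 0.1, reject H0; the data support H1.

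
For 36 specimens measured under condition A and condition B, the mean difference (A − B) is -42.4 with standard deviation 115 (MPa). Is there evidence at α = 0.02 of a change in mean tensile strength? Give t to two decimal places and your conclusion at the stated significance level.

t = -2.21; fail to reject H0

H0: μ_d = 0; H1: μ_d ≠ 0 (paired t-test on the differences, two-sided).
t = d̄/(s_d/√n) = -42.4/(115/√36) = -2.21
df = n − 1 = 35
Two-sided p-value ≈ 0.034
Since p ≈ 0.034 > α = 0.02, fail to reject H0; the evidence is not statistically significant.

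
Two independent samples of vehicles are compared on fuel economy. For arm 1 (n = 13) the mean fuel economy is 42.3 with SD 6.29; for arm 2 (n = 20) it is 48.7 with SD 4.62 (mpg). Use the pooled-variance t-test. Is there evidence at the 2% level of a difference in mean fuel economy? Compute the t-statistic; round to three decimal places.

-3.371

Let group 1 = arm 1, group 2 = arm 2. H0: μ_1 = μ_2; H1: μ_1 ≠ μ_2 (two-sample pooled-variance t-test, two-sided).
s_p² = [(13−1)·6.29² + (20−1)·4.62²]/(13+20−2) = 28.3972
t = (42.3 − 48.7)/√[28.3972·(1/13 + 1/20)] = -3.371
df = n₁ + n₂ − 2 = 31
Two-sided p-value ≈ 0.002
Since p ≈ 0.002 < α = 0.02, reject H0; the evidence is statistically significant.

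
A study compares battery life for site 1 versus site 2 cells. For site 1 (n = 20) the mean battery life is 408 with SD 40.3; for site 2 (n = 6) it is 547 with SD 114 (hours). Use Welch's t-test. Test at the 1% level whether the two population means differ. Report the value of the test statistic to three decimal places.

Let group 1 = site 1, group 2 = site 2. H0: μ_1 = μ_2; H1: μ_1 ≠ μ_2 (Welch's two-sample t-test, two-sided).
t = (x̄_1 − x̄_2)/√(s_1²/n_1 + s_2²/n_2) = (408 − 547)/√(40.3²/20 + 114²/6) = -2.932
Welch–Satterthwaite df ≈ 5.38
Two-sided p-value ≈ 0.030
Since p ≈ 0.030 > α = 0.01, fail to reject H0; the evidence is not statistically significant.

-2.932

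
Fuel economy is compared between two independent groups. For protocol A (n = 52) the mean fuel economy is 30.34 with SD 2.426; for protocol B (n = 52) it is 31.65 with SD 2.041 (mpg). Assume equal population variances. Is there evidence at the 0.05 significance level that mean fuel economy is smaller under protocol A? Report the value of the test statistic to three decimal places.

-2.980

Let group 1 = protocol A, group 2 = protocol B. H0: μ_1 = μ_2; H1: μ_1 < μ_2 (two-sample pooled-variance t-test, left-tailed).
s_p² = [(52−1)·2.426² + (52−1)·2.041²]/(52+52−2) = 5.02558
t = (30.34 − 31.65)/√[5.02558·(1/52 + 1/52)] = -2.980
df = n₁ + n₂ − 2 = 102
p-value = P(T ≤ -2.980) ≈ 0.0018
Since p ≈ 0.0018 < α = 0.05, reject H0; the evidence is statistically significant.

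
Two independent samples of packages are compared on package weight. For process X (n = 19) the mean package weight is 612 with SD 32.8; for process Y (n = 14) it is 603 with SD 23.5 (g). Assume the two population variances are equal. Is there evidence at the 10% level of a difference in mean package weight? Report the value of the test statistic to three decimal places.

0.873

Let group 1 = process X, group 2 = process Y. H0: μ_1 = μ_2; H1: μ_1 ≠ μ_2 (two-sample pooled-variance t-test, two-sided).
s_p² = [(19−1)·32.8² + (14−1)·23.5²]/(19+14−2) = 856.27
t = (612 − 603)/√[856.27·(1/19 + 1/14)] = 0.873
df = n₁ + n₂ − 2 = 31
Two-sided p-value ≈ 0.389
Since p ≈ 0.389 > α = 0.1, fail to reject H0; the data do not provide sufficient evidence against H0.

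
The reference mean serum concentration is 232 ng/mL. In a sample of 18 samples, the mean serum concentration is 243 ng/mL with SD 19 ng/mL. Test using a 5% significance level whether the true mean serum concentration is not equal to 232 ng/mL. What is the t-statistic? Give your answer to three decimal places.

2.456

H0: μ = 232; H1: μ ≠ 232 (one-sample t-test, two-sided).
t = (x̄ − μ₀)/(s/√n) = (243 − 232)/(19/√18) = 2.456
df = n − 1 = 17
Two-sided p-value ≈ 0.0251
Since p ≈ 0.0251 < α = 0.05, reject H0; the evidence is statistically significant.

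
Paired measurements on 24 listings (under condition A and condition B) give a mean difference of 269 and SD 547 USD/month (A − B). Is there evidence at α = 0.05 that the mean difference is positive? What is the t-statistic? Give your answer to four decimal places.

2.4092

H0: μ_d = 0; H1: μ_d > 0 (paired t-test on the differences, right-tailed).
t = d̄/(s_d/√n) = 269/(547/√24) = 2.4092
df = n − 1 = 23
p-value = P(T ≥ 2.4092) ≈ 0.0122
Since p ≈ 0.0122 < α = 0.05, reject H0; the evidence is statistically significant.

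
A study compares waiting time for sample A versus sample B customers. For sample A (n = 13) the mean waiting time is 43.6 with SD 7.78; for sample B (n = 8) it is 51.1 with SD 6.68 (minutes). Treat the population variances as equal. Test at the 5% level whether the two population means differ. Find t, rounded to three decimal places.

Let group 1 = sample A, group 2 = sample B. H0: μ_1 = μ_2; H1: μ_1 ≠ μ_2 (two-sample pooled-variance t-test, two-sided).
s_p² = [(13−1)·7.78² + (8−1)·6.68²]/(13+8−2) = 54.6683
t = (43.6 − 51.1)/√[54.6683·(1/13 + 1/8)] = -2.257
df = n₁ + n₂ − 2 = 19
Two-sided p-value ≈ 0.0360
Since p ≈ 0.0360 < α = 0.05, reject H0; the evidence is statistically significant.

-2.257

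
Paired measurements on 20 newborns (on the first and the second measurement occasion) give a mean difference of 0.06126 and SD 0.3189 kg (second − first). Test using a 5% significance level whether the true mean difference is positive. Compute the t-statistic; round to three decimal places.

0.859

H0: μ_d = 0; H1: μ_d > 0 (paired t-test on the differences, right-tailed).
t = d̄/(s_d/√n) = 0.06126/(0.3189/√20) = 0.859
df = n − 1 = 19
p-value = P(T ≥ 0.859) ≈ 0.201
Since p ≈ 0.201 > α = 0.05, fail to reject H0; the evidence is not statistically significant.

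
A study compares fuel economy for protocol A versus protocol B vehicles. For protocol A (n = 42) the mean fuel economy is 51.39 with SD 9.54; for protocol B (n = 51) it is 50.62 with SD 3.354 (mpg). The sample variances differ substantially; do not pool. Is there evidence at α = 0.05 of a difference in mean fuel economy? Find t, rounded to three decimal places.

0.498

Let group 1 = protocol A, group 2 = protocol B. H0: μ_1 = μ_2; H1: μ_1 ≠ μ_2 (Welch's two-sample t-test, two-sided).
t = (x̄_1 − x̄_2)/√(s_1²/n_1 + s_2²/n_2) = (51.39 − 50.62)/√(9.54²/42 + 3.354²/51) = 0.498
Welch–Satterthwaite df ≈ 49.35
Two-sided p-value ≈ 0.620
Since p ≈ 0.620 > α = 0.05, fail to reject H0; the evidence is not statistically significant.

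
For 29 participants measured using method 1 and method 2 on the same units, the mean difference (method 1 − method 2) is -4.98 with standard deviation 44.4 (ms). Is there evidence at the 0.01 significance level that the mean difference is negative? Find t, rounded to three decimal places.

-0.604

H0: μ_d = 0; H1: μ_d < 0 (paired t-test on the differences, left-tailed).
t = d̄/(s_d/√n) = -4.98/(44.4/√29) = -0.604
df = n − 1 = 28
p-value = P(T ≤ -0.604) ≈ 0.2753
Since p ≈ 0.2753 > α = 0.01, fail to reject H0; the evidence is not statistically significant.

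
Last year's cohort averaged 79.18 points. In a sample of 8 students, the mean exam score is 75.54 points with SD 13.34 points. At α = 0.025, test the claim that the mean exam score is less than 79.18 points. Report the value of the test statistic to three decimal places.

-0.772

H0: μ = 79.18; H1: μ < 79.18 (one-sample t-test, left-tailed).
t = (x̄ − μ₀)/(s/√n) = (75.54 − 79.18)/(13.34/√8) = -0.772
df = n − 1 = 7
p-value = P(T ≤ -0.772) ≈ 0.2327
Since p ≈ 0.2327 > α = 0.025, fail to reject H0; the data do not provide sufficient evidence against H0.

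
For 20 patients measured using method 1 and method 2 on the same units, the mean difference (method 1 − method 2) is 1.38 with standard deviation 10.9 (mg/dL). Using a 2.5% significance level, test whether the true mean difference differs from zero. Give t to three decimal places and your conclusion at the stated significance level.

t = 0.566; fail to reject H0

H0: μ_d = 0; H1: μ_d ≠ 0 (paired t-test on the differences, two-sided).
t = d̄/(s_d/√n) = 1.38/(10.9/√20) = 0.566
df = n − 1 = 19
Two-sided p-value ≈ 0.5779
Since p ≈ 0.5779 > α = 0.025, fail to reject H0; the evidence is not statistically significant.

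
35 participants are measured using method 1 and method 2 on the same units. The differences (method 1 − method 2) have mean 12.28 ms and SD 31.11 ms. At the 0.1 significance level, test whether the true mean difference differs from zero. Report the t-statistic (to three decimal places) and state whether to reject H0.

t = 2.335; reject H0

H0: μ_d = 0; H1: μ_d ≠ 0 (paired t-test on the differences, two-sided).
t = d̄/(s_d/√n) = 12.28/(31.11/√35) = 2.335
df = n − 1 = 34
Two-sided p-value ≈ 0.0256
Since p ≈ 0.0256 < α = 0.1, reject H0; the data support H1.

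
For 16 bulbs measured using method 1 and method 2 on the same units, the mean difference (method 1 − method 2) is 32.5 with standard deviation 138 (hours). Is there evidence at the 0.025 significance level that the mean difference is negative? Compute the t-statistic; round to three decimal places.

H0: μ_d = 0; H1: μ_d < 0 (paired t-test on the differences, left-tailed).
t = d̄/(s_d/√n) = 32.5/(138/√16) = 0.942
df = n − 1 = 15
p-value = P(T ≤ 0.942) ≈ 0.819
Since p ≈ 0.819 > α = 0.025, fail to reject H0; the data do not provide sufficient evidence against H0.

0.942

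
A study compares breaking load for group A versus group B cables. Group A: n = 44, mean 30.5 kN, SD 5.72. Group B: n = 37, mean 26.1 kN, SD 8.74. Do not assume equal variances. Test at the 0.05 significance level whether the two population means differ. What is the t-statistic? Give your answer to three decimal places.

Let group 1 = group A, group 2 = group B. H0: μ_1 = μ_2; H1: μ_1 ≠ μ_2 (Welch's two-sample t-test, two-sided).
t = (x̄_1 − x̄_2)/√(s_1²/n_1 + s_2²/n_2) = (30.5 − 26.1)/√(5.72²/44 + 8.74²/37) = 2.626
Welch–Satterthwaite df ≈ 60.08
Two-sided p-value ≈ 0.011
Since p ≈ 0.011 < α = 0.05, reject H0; the evidence is statistically significant.

2.626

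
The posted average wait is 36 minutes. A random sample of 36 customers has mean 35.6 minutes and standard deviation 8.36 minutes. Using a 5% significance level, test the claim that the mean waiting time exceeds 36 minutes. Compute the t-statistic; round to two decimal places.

-0.29

H0: μ = 36; H1: μ > 36 (one-sample t-test, right-tailed).
t = (x̄ − μ₀)/(s/√n) = (35.6 − 36)/(8.36/√36) = -0.29
df = n − 1 = 35
p-value = P(T ≥ -0.29) ≈ 0.612
Since p ≈ 0.612 > α = 0.05, fail to reject H0; the evidence is not statistically significant.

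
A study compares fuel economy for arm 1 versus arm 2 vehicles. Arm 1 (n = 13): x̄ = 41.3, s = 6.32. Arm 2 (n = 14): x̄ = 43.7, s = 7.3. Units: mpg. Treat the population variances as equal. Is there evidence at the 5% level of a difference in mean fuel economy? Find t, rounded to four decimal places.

-0.9100

Let group 1 = arm 1, group 2 = arm 2. H0: μ_1 = μ_2; H1: μ_1 ≠ μ_2 (two-sample pooled-variance t-test, two-sided).
s_p² = [(13−1)·6.32² + (14−1)·7.3²]/(13+14−2) = 46.8832
t = (41.3 − 43.7)/√[46.8832·(1/13 + 1/14)] = -0.9100
df = n₁ + n₂ − 2 = 25
Two-sided p-value ≈ 0.3715
Since p ≈ 0.3715 > α = 0.05, fail to reject H0; the data do not provide sufficient evidence against H0.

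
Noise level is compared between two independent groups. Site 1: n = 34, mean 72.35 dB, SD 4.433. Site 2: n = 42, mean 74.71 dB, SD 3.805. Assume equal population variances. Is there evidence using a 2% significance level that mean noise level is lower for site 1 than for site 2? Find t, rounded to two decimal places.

Let group 1 = site 1, group 2 = site 2. H0: μ_1 = μ_2; H1: μ_1 < μ_2 (two-sample pooled-variance t-test, left-tailed).
s_p² = [(34−1)·4.433² + (42−1)·3.805²]/(34+42−2) = 16.7851
t = (72.35 − 74.71)/√[16.7851·(1/34 + 1/42)] = -2.50
df = n₁ + n₂ − 2 = 74
p-value = P(T ≤ -2.50) ≈ 0.007
Since p ≈ 0.007 < α = 0.02, reject H0; the data support H1.

-2.50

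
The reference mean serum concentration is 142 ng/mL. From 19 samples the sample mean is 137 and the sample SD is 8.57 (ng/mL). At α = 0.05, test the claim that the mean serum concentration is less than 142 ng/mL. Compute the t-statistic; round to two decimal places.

-2.54

H0: μ = 142; H1: μ < 142 (one-sample t-test, left-tailed).
t = (x̄ − μ₀)/(s/√n) = (137 − 142)/(8.57/√19) = -2.54
df = n − 1 = 18
p-value = P(T ≤ -2.54) ≈ 0.0102
Since p ≈ 0.0102 < α = 0.05, reject H0; the evidence is statistically significant.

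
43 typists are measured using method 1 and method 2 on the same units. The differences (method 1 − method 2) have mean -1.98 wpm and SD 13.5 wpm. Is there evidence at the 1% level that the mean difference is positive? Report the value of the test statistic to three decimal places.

-0.962

H0: μ_d = 0; H1: μ_d > 0 (paired t-test on the differences, right-tailed).
t = d̄/(s_d/√n) = -1.98/(13.5/√43) = -0.962
df = n − 1 = 42
p-value = P(T ≥ -0.962) ≈ 0.8292
Since p ≈ 0.8292 > α = 0.01, fail to reject H0; the evidence is not statistically significant.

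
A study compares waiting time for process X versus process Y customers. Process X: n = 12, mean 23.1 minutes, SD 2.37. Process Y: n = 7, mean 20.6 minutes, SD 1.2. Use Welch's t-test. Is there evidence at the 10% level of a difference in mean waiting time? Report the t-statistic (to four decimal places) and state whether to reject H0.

Let group 1 = process X, group 2 = process Y. H0: μ_1 = μ_2; H1: μ_1 ≠ μ_2 (Welch's two-sample t-test, two-sided).
t = (x̄_1 − x̄_2)/√(s_1²/n_1 + s_2²/n_2) = (23.1 − 20.6)/√(2.37²/12 + 1.2²/7) = 3.0456
Welch–Satterthwaite df ≈ 16.83
Two-sided p-value ≈ 0.0074
Since p ≈ 0.0074 < α = 0.1, reject H0; the evidence is statistically significant.

t = 3.0456; reject H0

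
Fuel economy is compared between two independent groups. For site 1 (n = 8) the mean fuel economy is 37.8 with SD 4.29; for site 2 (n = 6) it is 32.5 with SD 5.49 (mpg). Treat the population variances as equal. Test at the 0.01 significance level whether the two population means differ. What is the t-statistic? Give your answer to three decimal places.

2.033

Let group 1 = site 1, group 2 = site 2. H0: μ_1 = μ_2; H1: μ_1 ≠ μ_2 (two-sample pooled-variance t-test, two-sided).
s_p² = [(8−1)·4.29² + (6−1)·5.49²]/(8+6−2) = 23.2941
t = (37.8 − 32.5)/√[23.2941·(1/8 + 1/6)] = 2.033
df = n₁ + n₂ − 2 = 12
Two-sided p-value ≈ 0.065
Since p ≈ 0.065 > α = 0.01, fail to reject H0; the data do not provide sufficient evidence against H0.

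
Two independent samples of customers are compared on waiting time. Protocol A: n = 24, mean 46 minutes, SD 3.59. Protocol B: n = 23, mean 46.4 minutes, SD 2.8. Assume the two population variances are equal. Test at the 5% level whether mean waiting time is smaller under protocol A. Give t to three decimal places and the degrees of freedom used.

t = -0.425, df = 45

Let group 1 = protocol A, group 2 = protocol B. H0: μ_1 = μ_2; H1: μ_1 < μ_2 (two-sample pooled-variance t-test, left-tailed).
s_p² = [(24−1)·3.59² + (23−1)·2.8²]/(24+23−2) = 10.4201
t = (46 − 46.4)/√[10.4201·(1/24 + 1/23)] = -0.425
df = n₁ + n₂ − 2 = 45
p-value = P(T ≤ -0.425) ≈ 0.337
Since p ≈ 0.337 > α = 0.05, fail to reject H0; the evidence is not statistically significant.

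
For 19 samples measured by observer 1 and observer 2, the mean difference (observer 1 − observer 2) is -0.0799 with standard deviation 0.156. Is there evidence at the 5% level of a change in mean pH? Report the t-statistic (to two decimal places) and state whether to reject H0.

H0: μ_d = 0; H1: μ_d ≠ 0 (paired t-test on the differences, two-sided).
t = d̄/(s_d/√n) = -0.0799/(0.156/√19) = -2.23
df = n − 1 = 18
Two-sided p-value ≈ 0.0385
Since p ≈ 0.0385 < α = 0.05, reject H0; the evidence is statistically significant.

t = -2.23; reject H0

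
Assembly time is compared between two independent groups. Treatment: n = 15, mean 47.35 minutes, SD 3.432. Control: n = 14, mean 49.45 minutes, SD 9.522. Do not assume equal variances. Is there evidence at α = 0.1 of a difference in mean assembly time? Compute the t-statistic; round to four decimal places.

-0.7793

Let group 1 = treatment, group 2 = control. H0: μ_1 = μ_2; H1: μ_1 ≠ μ_2 (Welch's two-sample t-test, two-sided).
t = (x̄_1 − x̄_2)/√(s_1²/n_1 + s_2²/n_2) = (47.35 − 49.45)/√(3.432²/15 + 9.522²/14) = -0.7793
Welch–Satterthwaite df ≈ 16.12
Two-sided p-value ≈ 0.447
Since p ≈ 0.447 > α = 0.1, fail to reject H0; the evidence is not statistically significant.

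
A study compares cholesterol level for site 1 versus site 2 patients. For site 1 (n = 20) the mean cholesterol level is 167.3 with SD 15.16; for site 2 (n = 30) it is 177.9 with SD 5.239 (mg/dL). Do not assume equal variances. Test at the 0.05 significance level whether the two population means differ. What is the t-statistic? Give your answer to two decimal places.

-3.01

Let group 1 = site 1, group 2 = site 2. H0: μ_1 = μ_2; H1: μ_1 ≠ μ_2 (Welch's two-sample t-test, two-sided).
t = (x̄_1 − x̄_2)/√(s_1²/n_1 + s_2²/n_2) = (167.3 − 177.9)/√(15.16²/20 + 5.239²/30) = -3.01
Welch–Satterthwaite df ≈ 22.05
Two-sided p-value ≈ 0.006
Since p ≈ 0.006 < α = 0.05, reject H0; the data support H1.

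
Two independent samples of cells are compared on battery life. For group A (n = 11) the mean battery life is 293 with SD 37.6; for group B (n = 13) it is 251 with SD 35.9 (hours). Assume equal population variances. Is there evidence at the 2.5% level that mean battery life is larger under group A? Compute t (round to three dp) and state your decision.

Let group 1 = group A, group 2 = group B. H0: μ_1 = μ_2; H1: μ_1 > μ_2 (two-sample pooled-variance t-test, right-tailed).
s_p² = [(11−1)·37.6² + (13−1)·35.9²]/(11+13−2) = 1345.61
t = (293 − 251)/√[1345.61·(1/11 + 1/13)] = 2.795
df = n₁ + n₂ − 2 = 22
p-value = P(T ≥ 2.795) ≈ 0.005
Since p ≈ 0.005 < α = 0.025, reject H0; the evidence is statistically significant.

t = 2.795; reject H0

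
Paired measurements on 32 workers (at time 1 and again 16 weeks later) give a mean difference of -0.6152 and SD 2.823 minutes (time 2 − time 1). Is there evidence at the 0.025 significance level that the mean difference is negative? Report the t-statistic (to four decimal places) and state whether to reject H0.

H0: μ_d = 0; H1: μ_d < 0 (paired t-test on the differences, left-tailed).
t = d̄/(s_d/√n) = -0.6152/(2.823/√32) = -1.2328
df = n − 1 = 31
p-value = P(T ≤ -1.2328) ≈ 0.1135
Since p ≈ 0.1135 > α = 0.025, fail to reject H0; the data do not provide sufficient evidence against H0.

t = -1.2328; fail to reject H0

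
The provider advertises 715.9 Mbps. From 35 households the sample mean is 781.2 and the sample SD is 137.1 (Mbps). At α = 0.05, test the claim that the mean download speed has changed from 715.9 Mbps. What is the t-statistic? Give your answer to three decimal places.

2.818

H0: μ = 715.9; H1: μ ≠ 715.9 (one-sample t-test, two-sided).
t = (x̄ − μ₀)/(s/√n) = (781.2 − 715.9)/(137.1/√35) = 2.818
df = n − 1 = 34
Two-sided p-value ≈ 0.008
Since p ≈ 0.008 < α = 0.05, reject H0; the data support H1.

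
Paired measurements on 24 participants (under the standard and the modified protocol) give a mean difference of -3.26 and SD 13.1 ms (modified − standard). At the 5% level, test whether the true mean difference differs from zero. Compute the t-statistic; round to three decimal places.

-1.219

H0: μ_d = 0; H1: μ_d ≠ 0 (paired t-test on the differences, two-sided).
t = d̄/(s_d/√n) = -3.26/(13.1/√24) = -1.219
df = n − 1 = 23
Two-sided p-value ≈ 0.2351
Since p ≈ 0.2351 > α = 0.05, fail to reject H0; the data do not provide sufficient evidence against H0.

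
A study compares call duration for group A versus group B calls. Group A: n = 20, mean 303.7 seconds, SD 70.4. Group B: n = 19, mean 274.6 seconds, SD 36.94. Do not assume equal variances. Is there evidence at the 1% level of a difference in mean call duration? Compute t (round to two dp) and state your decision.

Let group 1 = group A, group 2 = group B. H0: μ_1 = μ_2; H1: μ_1 ≠ μ_2 (Welch's two-sample t-test, two-sided).
t = (x̄_1 − x̄_2)/√(s_1²/n_1 + s_2²/n_2) = (303.7 − 274.6)/√(70.4²/20 + 36.94²/19) = 1.63
Welch–Satterthwaite df ≈ 29.03
Two-sided p-value ≈ 0.114
Since p ≈ 0.114 > α = 0.01, fail to reject H0; the evidence is not statistically significant.

t = 1.63; fail to reject H0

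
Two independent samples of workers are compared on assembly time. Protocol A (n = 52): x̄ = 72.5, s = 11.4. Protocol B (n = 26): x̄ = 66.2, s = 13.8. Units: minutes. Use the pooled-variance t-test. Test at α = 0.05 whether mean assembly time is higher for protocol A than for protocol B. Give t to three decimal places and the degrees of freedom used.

Let group 1 = protocol A, group 2 = protocol B. H0: μ_1 = μ_2; H1: μ_1 > μ_2 (two-sample pooled-variance t-test, right-tailed).
s_p² = [(52−1)·11.4² + (26−1)·13.8²]/(52+26−2) = 149.855
t = (72.5 − 66.2)/√[149.855·(1/52 + 1/26)] = 2.143
df = n₁ + n₂ − 2 = 76
p-value = P(T ≥ 2.143) ≈ 0.018
Since p ≈ 0.018 < α = 0.05, reject H0; the data support H1.

t = 2.143, df = 76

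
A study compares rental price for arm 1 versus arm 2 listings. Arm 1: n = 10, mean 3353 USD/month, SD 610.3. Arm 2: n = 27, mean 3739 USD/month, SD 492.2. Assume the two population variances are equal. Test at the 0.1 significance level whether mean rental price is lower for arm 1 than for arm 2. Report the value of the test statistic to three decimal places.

Let group 1 = arm 1, group 2 = arm 2. H0: μ_1 = μ_2; H1: μ_1 < μ_2 (two-sample pooled-variance t-test, left-tailed).
s_p² = [(10−1)·610.3² + (27−1)·492.2²]/(10+27−2) = 275742
t = (3353 − 3739)/√[275742·(1/10 + 1/27)] = -1.986
df = n₁ + n₂ − 2 = 35
p-value = P(T ≤ -1.986) ≈ 0.027
Since p ≈ 0.027 < α = 0.1, reject H0; the data support H1.

-1.986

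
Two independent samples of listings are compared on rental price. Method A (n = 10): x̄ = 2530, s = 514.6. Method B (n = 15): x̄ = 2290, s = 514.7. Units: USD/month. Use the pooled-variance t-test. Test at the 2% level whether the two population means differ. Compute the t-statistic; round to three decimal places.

1.142

Let group 1 = method A, group 2 = method B. H0: μ_1 = μ_2; H1: μ_1 ≠ μ_2 (two-sample pooled-variance t-test, two-sided).
s_p² = [(10−1)·514.6² + (15−1)·514.7²]/(10+15−2) = 264876
t = (2530 − 2290)/√[264876·(1/10 + 1/15)] = 1.142
df = n₁ + n₂ − 2 = 23
Two-sided p-value ≈ 0.2651
Since p ≈ 0.2651 > α = 0.02, fail to reject H0; the data do not provide sufficient evidence against H0.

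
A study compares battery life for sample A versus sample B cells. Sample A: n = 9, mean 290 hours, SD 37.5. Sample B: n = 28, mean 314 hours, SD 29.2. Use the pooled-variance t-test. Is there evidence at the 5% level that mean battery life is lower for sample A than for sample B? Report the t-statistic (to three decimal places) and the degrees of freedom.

Let group 1 = sample A, group 2 = sample B. H0: μ_1 = μ_2; H1: μ_1 < μ_2 (two-sample pooled-variance t-test, left-tailed).
s_p² = [(9−1)·37.5² + (28−1)·29.2²]/(9+28−2) = 979.179
t = (290 − 314)/√[979.179·(1/9 + 1/28)] = -2.002
df = n₁ + n₂ − 2 = 35
p-value = P(T ≤ -2.002) ≈ 0.027
Since p ≈ 0.027 < α = 0.05, reject H0; the evidence is statistically significant.

t = -2.002, df = 35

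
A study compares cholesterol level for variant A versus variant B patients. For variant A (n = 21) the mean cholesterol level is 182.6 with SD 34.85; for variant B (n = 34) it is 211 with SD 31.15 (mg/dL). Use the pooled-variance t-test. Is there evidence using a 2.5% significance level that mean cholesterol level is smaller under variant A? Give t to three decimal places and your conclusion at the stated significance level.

t = -3.139; reject H0

Let group 1 = variant A, group 2 = variant B. H0: μ_1 = μ_2; H1: μ_1 < μ_2 (two-sample pooled-variance t-test, left-tailed).
s_p² = [(21−1)·34.85² + (34−1)·31.15²]/(21+34−2) = 1062.47
t = (182.6 − 211)/√[1062.47·(1/21 + 1/34)] = -3.139
df = n₁ + n₂ − 2 = 53
p-value = P(T ≤ -3.139) ≈ 0.0014
Since p ≈ 0.0014 < α = 0.025, reject H0; the data support H1.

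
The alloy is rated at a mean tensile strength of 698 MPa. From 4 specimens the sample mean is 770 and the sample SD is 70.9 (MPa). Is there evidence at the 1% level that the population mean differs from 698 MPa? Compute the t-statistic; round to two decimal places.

2.03

H0: μ = 698; H1: μ ≠ 698 (one-sample t-test, two-sided).
t = (x̄ − μ₀)/(s/√n) = (770 − 698)/(70.9/√4) = 2.03
df = n − 1 = 3
Two-sided p-value ≈ 0.1352
Since p ≈ 0.1352 > α = 0.01, fail to reject H0; the evidence is not statistically significant.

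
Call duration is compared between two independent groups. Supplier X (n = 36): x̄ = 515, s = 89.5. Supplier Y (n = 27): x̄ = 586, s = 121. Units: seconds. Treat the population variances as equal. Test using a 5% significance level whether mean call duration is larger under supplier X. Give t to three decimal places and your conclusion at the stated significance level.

t = -2.679; fail to reject H0

Let group 1 = supplier X, group 2 = supplier Y. H0: μ_1 = μ_2; H1: μ_1 > μ_2 (two-sample pooled-variance t-test, right-tailed).
s_p² = [(36−1)·89.5² + (27−1)·121²]/(36+27−2) = 10836.5
t = (515 − 586)/√[10836.5·(1/36 + 1/27)] = -2.679
df = n₁ + n₂ − 2 = 61
p-value = P(T ≥ -2.679) ≈ 0.9953
Since p ≈ 0.9953 > α = 0.05, fail to reject H0; the data do not provide sufficient evidence against H0.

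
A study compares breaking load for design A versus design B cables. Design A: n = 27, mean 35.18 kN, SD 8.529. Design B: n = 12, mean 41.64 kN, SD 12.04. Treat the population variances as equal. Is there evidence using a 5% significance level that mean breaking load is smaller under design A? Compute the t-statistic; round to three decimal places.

-1.918

Let group 1 = design A, group 2 = design B. H0: μ_1 = μ_2; H1: μ_1 < μ_2 (two-sample pooled-variance t-test, left-tailed).
s_p² = [(27−1)·8.529² + (12−1)·12.04²]/(27+12−2) = 94.214
t = (35.18 − 41.64)/√[94.214·(1/27 + 1/12)] = -1.918
df = n₁ + n₂ − 2 = 37
p-value = P(T ≤ -1.918) ≈ 0.031
Since p ≈ 0.031 < α = 0.05, reject H0; the evidence is statistically significant.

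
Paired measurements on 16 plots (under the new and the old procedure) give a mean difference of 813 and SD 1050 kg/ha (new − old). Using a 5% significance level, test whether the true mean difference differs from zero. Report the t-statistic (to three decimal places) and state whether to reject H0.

H0: μ_d = 0; H1: μ_d ≠ 0 (paired t-test on the differences, two-sided).
t = d̄/(s_d/√n) = 813/(1050/√16) = 3.097
df = n − 1 = 15
Two-sided p-value ≈ 0.007
Since p ≈ 0.007 < α = 0.05, reject H0; the evidence is statistically significant.

t = 3.097; reject H0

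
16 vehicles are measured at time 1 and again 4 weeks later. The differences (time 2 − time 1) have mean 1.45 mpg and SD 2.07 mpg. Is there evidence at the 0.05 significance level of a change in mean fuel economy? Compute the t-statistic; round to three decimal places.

2.802

H0: μ_d = 0; H1: μ_d ≠ 0 (paired t-test on the differences, two-sided).
t = d̄/(s_d/√n) = 1.45/(2.07/√16) = 2.802
df = n − 1 = 15
Two-sided p-value ≈ 0.0134
Since p ≈ 0.0134 < α = 0.05, reject H0; the data support H1.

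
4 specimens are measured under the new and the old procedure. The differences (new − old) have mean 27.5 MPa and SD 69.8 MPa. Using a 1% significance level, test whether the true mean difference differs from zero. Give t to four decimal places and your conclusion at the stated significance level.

t = 0.7880; fail to reject H0

H0: μ_d = 0; H1: μ_d ≠ 0 (paired t-test on the differences, two-sided).
t = d̄/(s_d/√n) = 27.5/(69.8/√4) = 0.7880
df = n − 1 = 3
Two-sided p-value ≈ 0.488
Since p ≈ 0.488 > α = 0.01, fail to reject H0; the evidence is not statistically significant.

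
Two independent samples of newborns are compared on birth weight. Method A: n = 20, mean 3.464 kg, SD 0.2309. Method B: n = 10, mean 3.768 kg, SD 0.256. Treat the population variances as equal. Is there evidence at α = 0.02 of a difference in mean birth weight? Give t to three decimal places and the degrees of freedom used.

Let group 1 = method A, group 2 = method B. H0: μ_1 = μ_2; H1: μ_1 ≠ μ_2 (two-sample pooled-variance t-test, two-sided).
s_p² = [(20−1)·0.2309² + (10−1)·0.256²]/(20+10−2) = 0.057243
t = (3.464 − 3.768)/√[0.057243·(1/20 + 1/10)] = -3.281
df = n₁ + n₂ − 2 = 28
Two-sided p-value ≈ 0.0028
Since p ≈ 0.0028 < α = 0.02, reject H0; the data support H1.

t = -3.281, df = 28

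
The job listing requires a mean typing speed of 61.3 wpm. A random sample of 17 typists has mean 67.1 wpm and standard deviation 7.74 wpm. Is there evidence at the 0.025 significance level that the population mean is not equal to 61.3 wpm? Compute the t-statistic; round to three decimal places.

3.090

H0: μ = 61.3; H1: μ ≠ 61.3 (one-sample t-test, two-sided).
t = (x̄ − μ₀)/(s/√n) = (67.1 − 61.3)/(7.74/√17) = 3.090
df = n − 1 = 16
Two-sided p-value ≈ 0.007
Since p ≈ 0.007 < α = 0.025, reject H0; the evidence is statistically significant.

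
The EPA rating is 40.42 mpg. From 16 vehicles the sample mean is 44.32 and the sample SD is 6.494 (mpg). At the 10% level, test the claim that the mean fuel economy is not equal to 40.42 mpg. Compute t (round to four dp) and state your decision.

t = 2.4022; reject H0

H0: μ = 40.42; H1: μ ≠ 40.42 (one-sample t-test, two-sided).
t = (x̄ − μ₀)/(s/√n) = (44.32 − 40.42)/(6.494/√16) = 2.4022
df = n − 1 = 15
Two-sided p-value ≈ 0.030
Since p ≈ 0.030 < α = 0.1, reject H0; the data support H1.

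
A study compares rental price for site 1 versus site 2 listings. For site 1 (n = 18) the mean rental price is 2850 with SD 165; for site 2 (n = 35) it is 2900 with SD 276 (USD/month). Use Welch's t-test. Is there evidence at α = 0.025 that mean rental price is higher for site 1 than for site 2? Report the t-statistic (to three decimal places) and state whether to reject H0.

t = -0.823; fail to reject H0

Let group 1 = site 1, group 2 = site 2. H0: μ_1 = μ_2; H1: μ_1 > μ_2 (Welch's two-sample t-test, right-tailed).
t = (x̄_1 − x̄_2)/√(s_1²/n_1 + s_2²/n_2) = (2850 − 2900)/√(165²/18 + 276²/35) = -0.823
Welch–Satterthwaite df ≈ 49.69
p-value = P(T ≥ -0.823) ≈ 0.793
Since p ≈ 0.793 > α = 0.025, fail to reject H0; the evidence is not statistically significant.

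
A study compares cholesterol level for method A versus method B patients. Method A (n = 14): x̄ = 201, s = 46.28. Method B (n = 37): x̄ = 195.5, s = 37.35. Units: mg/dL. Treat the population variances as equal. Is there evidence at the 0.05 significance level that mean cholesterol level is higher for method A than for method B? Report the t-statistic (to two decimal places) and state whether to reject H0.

t = 0.44; fail to reject H0

Let group 1 = method A, group 2 = method B. H0: μ_1 = μ_2; H1: μ_1 > μ_2 (two-sample pooled-variance t-test, right-tailed).
s_p² = [(14−1)·46.28² + (37−1)·37.35²]/(14+37−2) = 1593.16
t = (201 − 195.5)/√[1593.16·(1/14 + 1/37)] = 0.44
df = n₁ + n₂ − 2 = 49
p-value = P(T ≥ 0.44) ≈ 0.3312
Since p ≈ 0.3312 > α = 0.05, fail to reject H0; the data do not provide sufficient evidence against H0.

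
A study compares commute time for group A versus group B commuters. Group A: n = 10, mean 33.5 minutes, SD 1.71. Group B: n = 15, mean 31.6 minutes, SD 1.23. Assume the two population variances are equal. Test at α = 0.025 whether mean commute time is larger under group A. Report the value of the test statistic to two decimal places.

Let group 1 = group A, group 2 = group B. H0: μ_1 = μ_2; H1: μ_1 > μ_2 (two-sample pooled-variance t-test, right-tailed).
s_p² = [(10−1)·1.71² + (15−1)·1.23²]/(10+15−2) = 2.06511
t = (33.5 − 31.6)/√[2.06511·(1/10 + 1/15)] = 3.24
df = n₁ + n₂ − 2 = 23
p-value = P(T ≥ 3.24) ≈ 0.002
Since p ≈ 0.002 < α = 0.025, reject H0; the evidence is statistically significant.

3.24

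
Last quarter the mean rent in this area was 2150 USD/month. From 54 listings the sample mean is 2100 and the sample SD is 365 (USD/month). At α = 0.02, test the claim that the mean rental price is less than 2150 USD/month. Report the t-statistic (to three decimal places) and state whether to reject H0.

t = -1.007; fail to reject H0

H0: μ = 2150; H1: μ < 2150 (one-sample t-test, left-tailed).
t = (x̄ − μ₀)/(s/√n) = (2100 − 2150)/(365/√54) = -1.007
df = n − 1 = 53
p-value = P(T ≤ -1.007) ≈ 0.1593
Since p ≈ 0.1593 > α = 0.02, fail to reject H0; the evidence is not statistically significant.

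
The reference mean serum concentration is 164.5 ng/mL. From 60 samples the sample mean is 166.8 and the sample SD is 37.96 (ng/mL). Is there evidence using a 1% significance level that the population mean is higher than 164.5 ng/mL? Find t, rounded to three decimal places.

H0: μ = 164.5; H1: μ > 164.5 (one-sample t-test, right-tailed).
t = (x̄ − μ₀)/(s/√n) = (166.8 − 164.5)/(37.96/√60) = 0.469
df = n − 1 = 59
p-value = P(T ≥ 0.469) ≈ 0.3203
Since p ≈ 0.3203 > α = 0.01, fail to reject H0; the evidence is not statistically significant.

0.469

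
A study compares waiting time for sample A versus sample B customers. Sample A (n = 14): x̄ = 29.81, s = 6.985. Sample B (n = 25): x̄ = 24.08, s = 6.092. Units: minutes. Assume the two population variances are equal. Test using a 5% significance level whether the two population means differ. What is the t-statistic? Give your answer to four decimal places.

Let group 1 = sample A, group 2 = sample B. H0: μ_1 = μ_2; H1: μ_1 ≠ μ_2 (two-sample pooled-variance t-test, two-sided).
s_p² = [(14−1)·6.985² + (25−1)·6.092²]/(14+25−2) = 41.2155
t = (29.81 − 24.08)/√[41.2155·(1/14 + 1/25)] = 2.6738
df = n₁ + n₂ − 2 = 37
Two-sided p-value ≈ 0.011
Since p ≈ 0.011 < α = 0.05, reject H0; the data support H1.

2.6738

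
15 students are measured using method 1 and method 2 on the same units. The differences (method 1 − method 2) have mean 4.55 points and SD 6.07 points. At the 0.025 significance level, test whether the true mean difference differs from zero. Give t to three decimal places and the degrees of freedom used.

t = 2.903, df = 14

H0: μ_d = 0; H1: μ_d ≠ 0 (paired t-test on the differences, two-sided).
t = d̄/(s_d/√n) = 4.55/(6.07/√15) = 2.903
df = n − 1 = 14
Two-sided p-value ≈ 0.0116
Since p ≈ 0.0116 < α = 0.025, reject H0; the data support H1.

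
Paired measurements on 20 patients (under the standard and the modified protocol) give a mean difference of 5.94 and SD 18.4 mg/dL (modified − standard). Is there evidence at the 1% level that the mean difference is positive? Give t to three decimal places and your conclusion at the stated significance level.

t = 1.444; fail to reject H0

H0: μ_d = 0; H1: μ_d > 0 (paired t-test on the differences, right-tailed).
t = d̄/(s_d/√n) = 5.94/(18.4/√20) = 1.444
df = n − 1 = 19
p-value = P(T ≥ 1.444) ≈ 0.083
Since p ≈ 0.083 > α = 0.01, fail to reject H0; the evidence is not statistically significant.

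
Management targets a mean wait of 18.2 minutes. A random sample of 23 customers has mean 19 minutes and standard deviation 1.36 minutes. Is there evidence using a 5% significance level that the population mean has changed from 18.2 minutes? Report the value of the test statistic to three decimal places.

H0: μ = 18.2; H1: μ ≠ 18.2 (one-sample t-test, two-sided).
t = (x̄ − μ₀)/(s/√n) = (19 − 18.2)/(1.36/√23) = 2.821
df = n − 1 = 22
Two-sided p-value ≈ 0.0099
Since p ≈ 0.0099 < α = 0.05, reject H0; the data support H1.

2.821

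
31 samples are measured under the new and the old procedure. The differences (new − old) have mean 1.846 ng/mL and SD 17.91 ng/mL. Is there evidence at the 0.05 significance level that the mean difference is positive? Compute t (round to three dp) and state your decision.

t = 0.574; fail to reject H0

H0: μ_d = 0; H1: μ_d > 0 (paired t-test on the differences, right-tailed).
t = d̄/(s_d/√n) = 1.846/(17.91/√31) = 0.574
df = n − 1 = 30
p-value = P(T ≥ 0.574) ≈ 0.285
Since p ≈ 0.285 > α = 0.05, fail to reject H0; the evidence is not statistically significant.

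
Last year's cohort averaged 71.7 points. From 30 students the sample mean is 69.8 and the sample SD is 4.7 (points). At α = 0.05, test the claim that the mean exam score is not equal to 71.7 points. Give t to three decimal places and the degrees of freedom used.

t = -2.214, df = 29

H0: μ = 71.7; H1: μ ≠ 71.7 (one-sample t-test, two-sided).
t = (x̄ − μ₀)/(s/√n) = (69.8 − 71.7)/(4.7/√30) = -2.214
df = n − 1 = 29
Two-sided p-value ≈ 0.0348
Since p ≈ 0.0348 < α = 0.05, reject H0; the data support H1.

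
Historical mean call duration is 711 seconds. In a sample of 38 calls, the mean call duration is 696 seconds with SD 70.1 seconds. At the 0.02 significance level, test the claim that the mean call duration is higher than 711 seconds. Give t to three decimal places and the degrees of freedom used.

t = -1.319, df = 37

H0: μ = 711; H1: μ > 711 (one-sample t-test, right-tailed).
t = (x̄ − μ₀)/(s/√n) = (696 − 711)/(70.1/√38) = -1.319
df = n − 1 = 37
p-value = P(T ≥ -1.319) ≈ 0.902
Since p ≈ 0.902 > α = 0.02, fail to reject H0; the evidence is not statistically significant.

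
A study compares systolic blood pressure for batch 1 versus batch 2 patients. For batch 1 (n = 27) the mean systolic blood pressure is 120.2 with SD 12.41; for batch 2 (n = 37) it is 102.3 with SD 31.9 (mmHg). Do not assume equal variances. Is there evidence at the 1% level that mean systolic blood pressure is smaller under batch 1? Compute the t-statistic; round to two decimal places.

3.11

Let group 1 = batch 1, group 2 = batch 2. H0: μ_1 = μ_2; H1: μ_1 < μ_2 (Welch's two-sample t-test, left-tailed).
t = (x̄_1 − x̄_2)/√(s_1²/n_1 + s_2²/n_2) = (120.2 − 102.3)/√(12.41²/27 + 31.9²/37) = 3.11
Welch–Satterthwaite df ≈ 49.53
p-value = P(T ≤ 3.11) ≈ 0.9984
Since p ≈ 0.9984 > α = 0.01, fail to reject H0; the data do not provide sufficient evidence against H0.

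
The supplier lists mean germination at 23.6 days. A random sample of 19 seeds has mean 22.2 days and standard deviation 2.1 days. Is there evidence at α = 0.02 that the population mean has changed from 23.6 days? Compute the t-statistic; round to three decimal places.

H0: μ = 23.6; H1: μ ≠ 23.6 (one-sample t-test, two-sided).
t = (x̄ − μ₀)/(s/√n) = (22.2 − 23.6)/(2.1/√19) = -2.906
df = n − 1 = 18
Two-sided p-value ≈ 0.009
Since p ≈ 0.009 < α = 0.02, reject H0; the data support H1.

-2.906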